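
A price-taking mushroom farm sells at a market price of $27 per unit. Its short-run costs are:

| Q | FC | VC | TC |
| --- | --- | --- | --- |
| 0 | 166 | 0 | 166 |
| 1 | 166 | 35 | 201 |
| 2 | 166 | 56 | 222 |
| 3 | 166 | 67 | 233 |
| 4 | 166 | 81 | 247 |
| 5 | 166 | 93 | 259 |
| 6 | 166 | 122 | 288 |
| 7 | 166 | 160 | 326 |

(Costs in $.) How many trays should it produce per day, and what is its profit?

Q = 5; profit = -$124

Compute π = P·Q − TC at each output: Q=0: -166; Q=1: -174; Q=2: -168; Q=3: -152; Q=4: -139; Q=5: -124; Q=6: -126; Q=7: -137.
Profit is maximized at Q = 5. AVC there is 93/5 = $18.60 ≤ P, so producing beats shutting down (which would give -$166).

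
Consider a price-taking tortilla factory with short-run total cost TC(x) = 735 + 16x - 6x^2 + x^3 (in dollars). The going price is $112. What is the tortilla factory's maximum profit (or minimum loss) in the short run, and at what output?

AVC = 16 - 6x + x^2; min AVC = $7 at x = 3. Since P = $112 ≥ min AVC, the firm produces.
MC = 16 - 12x + 3x^2. Setting P = MC and taking the root on the rising branch gives x* = 8.
TR = 112·8 = 896. TC = 735 + 256 = 991. Profit = 896 − 991 = -$95.
That loss of $95 beats the $735 the firm would lose by shutting down; producing recovers $640 of fixed cost.

Profit = -$95 at x = 8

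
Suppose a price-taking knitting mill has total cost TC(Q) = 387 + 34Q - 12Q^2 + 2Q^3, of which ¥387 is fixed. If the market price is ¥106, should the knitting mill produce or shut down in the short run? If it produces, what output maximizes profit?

Produce at Q = 6

From TC, MC = TC'(Q) = 34 - 24Q + 6Q^2 and AVC = VC/Q = 34 - 12Q + 2Q^2.
AVC hits its minimum where MC = AVC, at Q = 3, giving min AVC = 34 - 12·3 + 2·3^2 = ¥16.
Because ¥106 ≥ ¥16, revenue can cover variable cost; the firm operates.
Set P = MC: 106 = 34 - 24Q + 6Q^2 → -72 - 24Q + 6Q^2 = 0. The roots are Q = -2 and Q = 6; the profit-maximizing output is on the rising part of MC, so Q* = 6.
Check: AVC at Q = 6 is ¥34 ≤ P, so revenue covers variable cost.
Profit = P·Q − TC = 106·6 − 591 = ¥45.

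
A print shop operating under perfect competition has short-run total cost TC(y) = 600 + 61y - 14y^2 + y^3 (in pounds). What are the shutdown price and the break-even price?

AVC = 61 - 14y + y^2; minimized at y = 7, giving min AVC = £12. That is the shutdown price.
ATC = 600/y + 61 - 14y + y^2. Setting dATC/dy = −600/y^2 − 14 + 2y = 0 gives y = 10 (since 2·10^3 − 14·10^2 = 600).
min ATC = 600/10 + 61 − 14·10 + 10^2 = £81. That is the break-even price.
Between these two prices the firm operates at a loss; above £81 it earns a profit.

Shutdown price = £12; break-even price = £81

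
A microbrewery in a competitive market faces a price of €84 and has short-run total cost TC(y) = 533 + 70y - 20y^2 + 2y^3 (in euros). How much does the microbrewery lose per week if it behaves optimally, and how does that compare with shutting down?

AVC = 70 - 20y + 2y^2 has its minimum €20 at y = 5; price €84 clears that bar, so the firm operates.
With MC = 70 - 40y + 6y^2, P = MC on the upward-sloping part at y* = 7.
TR = 84·7 = 588. TC = 533 + 196 = 729. Profit = 588 − 729 = -€141.
That loss of €141 beats the €533 the firm would lose by shutting down; producing recovers €392 of fixed cost.

Profit = -€141 at y = 7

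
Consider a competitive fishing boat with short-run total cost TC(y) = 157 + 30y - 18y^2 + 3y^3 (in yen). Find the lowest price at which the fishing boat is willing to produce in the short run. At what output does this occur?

¥3 per unit, at y = 3

Short-run supply begins at min AVC. From VC = 30y - 18y^2 + 3y^3, AVC = 30 - 18y + 3y^2.
At the minimum of AVC, MC = AVC. MC = 30 - 36y + 9y^2; setting MC = AVC gives 6y^2 - 18y = 0, so y = 3. min AVC = 3.
The firm shuts down for any P below ¥3.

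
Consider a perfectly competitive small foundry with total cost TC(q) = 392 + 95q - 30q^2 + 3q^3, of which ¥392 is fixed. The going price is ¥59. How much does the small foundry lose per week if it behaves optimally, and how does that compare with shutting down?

Profit = -¥176 at q = 6

AVC = 95 - 30q + 3q^2 has its minimum ¥20 at q = 5; price ¥59 clears that bar, so the firm operates.
MC = 95 - 60q + 9q^2. Setting P = MC and taking the root on the rising branch gives q* = 6.
TR = 59·6 = 354. TC = 392 + 138 = 530. Profit = 354 − 530 = -¥176.
That loss of ¥176 beats the ¥392 the firm would lose by shutting down; producing recovers ¥216 of fixed cost.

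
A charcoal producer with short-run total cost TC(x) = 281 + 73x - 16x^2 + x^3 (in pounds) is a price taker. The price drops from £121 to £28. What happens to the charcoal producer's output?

Output falls from 12 to 9

AVC = 73 - 16x + x^2, minimized at x = 8 where min AVC = £9. MC = 73 - 32x + 3x^2.
With P = £121 above the shutdown price, P = MC gives x = 12.
At P = £28 ≥ min AVC, set P = MC: x = 9. The firm stays open but cuts output.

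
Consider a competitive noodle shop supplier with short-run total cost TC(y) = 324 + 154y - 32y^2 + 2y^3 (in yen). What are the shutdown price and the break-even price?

Shutdown price = min AVC. AVC = 154 - 32y + 2y^2, with vertex at y = 8 and minimum ¥26.
ATC = 324/y + 154 - 32y + 2y^2. Setting dATC/dy = −324/y^2 − 32 + 4y = 0 gives y = 9 (since 4·9^3 − 32·9^2 = 324).
min ATC = 324/9 + 154 − 32·9 + 2·9^2 = ¥64. That is the break-even price.
Between these two prices the firm operates at a loss; above ¥64 it earns a profit.

Shutdown price = ¥26; break-even price = ¥64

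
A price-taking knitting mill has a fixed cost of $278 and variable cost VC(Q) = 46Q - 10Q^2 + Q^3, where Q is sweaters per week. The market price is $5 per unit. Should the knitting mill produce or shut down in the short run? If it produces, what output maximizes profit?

Strip out fixed cost: VC = 46Q - 10Q^2 + Q^3. Then AVC = 46 - 10Q + Q^2 and MC = 46 - 20Q + 3Q^2.
The AVC parabola has its vertex at Q = 10/2 = 5, where AVC = 46 - 10·5 + 5^2 = $21.
Since P = $5 < min AVC = $21, price fails to cover variable cost at any output.
Shutting down limits the loss to fixed cost, $278.

Shut down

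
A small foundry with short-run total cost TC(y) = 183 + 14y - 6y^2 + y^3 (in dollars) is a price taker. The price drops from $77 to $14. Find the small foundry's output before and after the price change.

MC = 14 - 12y + 3y^2; the shutdown threshold is min AVC = $5 (at y = 3).
At P = $77 ≥ min AVC, set P = MC on the rising branch: y = 7.
At P = $14 ≥ min AVC, set P = MC: y = 4. The firm stays open but cuts output.

Output falls from 7 to 4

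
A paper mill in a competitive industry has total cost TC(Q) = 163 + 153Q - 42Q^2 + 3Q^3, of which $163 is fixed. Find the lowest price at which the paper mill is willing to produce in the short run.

The firm shuts down when price falls below the minimum of average variable cost. AVC = VC/Q = 153 - 42Q + 3Q^2.
dAVC/dQ = -42 + 6Q = 0 gives Q = 7. min AVC = 153 - 42·7 + 3·7^2 = 6.
So the shutdown price is $6.

$6 per unit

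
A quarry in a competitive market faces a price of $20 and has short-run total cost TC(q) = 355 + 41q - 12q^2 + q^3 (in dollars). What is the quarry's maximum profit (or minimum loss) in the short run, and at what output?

AVC = 41 - 12q + q^2 has its minimum $5 at q = 6; price $20 clears that bar, so the firm operates.
With MC = 41 - 24q + 3q^2, P = MC on the upward-sloping part at q* = 7.
TR = 20·7 = 140. TC = 355 + 42 = 397. Profit = 140 − 397 = -$257.
By producing, the firm covers all variable cost plus $98 of fixed cost; shutting down would lose the full $355.

Profit = -$257 at q = 7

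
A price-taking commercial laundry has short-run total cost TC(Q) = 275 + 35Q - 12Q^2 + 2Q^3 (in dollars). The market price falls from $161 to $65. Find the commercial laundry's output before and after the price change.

AVC = 35 - 12Q + 2Q^2, minimized at Q = 3 where min AVC = $17. MC = 35 - 24Q + 6Q^2.
With P = $161 above the shutdown price, P = MC gives Q = 7.
At P = $65 ≥ min AVC, set P = MC: Q = 5. The firm stays open but cuts output.

Output falls from 7 to 5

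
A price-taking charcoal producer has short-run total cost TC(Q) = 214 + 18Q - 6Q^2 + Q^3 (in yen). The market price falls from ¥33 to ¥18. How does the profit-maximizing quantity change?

Output falls from 5 to 4

AVC = 18 - 6Q + Q^2, minimized at Q = 3 where min AVC = ¥9. MC = 18 - 12Q + 3Q^2.
With P = ¥33 above the shutdown price, P = MC gives Q = 5.
At P = ¥18 ≥ min AVC, set P = MC: Q = 4. The firm stays open but cuts output.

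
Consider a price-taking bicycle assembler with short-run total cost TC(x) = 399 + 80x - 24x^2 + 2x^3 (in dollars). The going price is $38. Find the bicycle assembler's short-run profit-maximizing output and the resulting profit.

AVC = 80 - 24x + 2x^2 has its minimum $8 at x = 6; price $38 clears that bar, so the firm operates.
MC = 80 - 48x + 6x^2. Setting P = MC and taking the root on the rising branch gives x* = 7.
TR = 38·7 = 266. TC = 399 + 70 = 469. Profit = 266 − 469 = -$203.
That loss of $203 beats the $399 the firm would lose by shutting down; producing recovers $196 of fixed cost.

Profit = -$203 at x = 7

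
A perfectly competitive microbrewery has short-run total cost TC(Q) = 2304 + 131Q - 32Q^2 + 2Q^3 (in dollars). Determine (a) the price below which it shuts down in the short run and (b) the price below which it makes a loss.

Shutdown price = $3; break-even price = $227

Shutdown price = min AVC. AVC = 131 - 32Q + 2Q^2, with vertex at Q = 8 and minimum $3.
ATC = 2304/Q + 131 - 32Q + 2Q^2. Setting dATC/dQ = −2304/Q^2 − 32 + 4Q = 0 gives Q = 12 (since 4·12^3 − 32·12^2 = 2304).
min ATC = 2304/12 + 131 − 32·12 + 2·12^2 = $227. That is the break-even price.
Between these two prices the firm operates at a loss; above $227 it earns a profit.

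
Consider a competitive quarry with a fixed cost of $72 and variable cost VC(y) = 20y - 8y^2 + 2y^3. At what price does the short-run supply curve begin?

Short-run supply begins at min AVC. From VC = 20y - 8y^2 + 2y^3, AVC = 20 - 8y + 2y^2.
At the minimum of AVC, MC = AVC. MC = 20 - 16y + 6y^2; setting MC = AVC gives 4y^2 - 8y = 0, so y = 2. min AVC = 12.
For P < $12 the firm produces nothing.

$12 per unit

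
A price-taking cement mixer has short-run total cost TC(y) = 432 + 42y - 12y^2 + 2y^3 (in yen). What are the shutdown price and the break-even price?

AVC = 42 - 12y + 2y^2; minimized at y = 3, giving min AVC = ¥24. That is the shutdown price.
ATC = 432/y + 42 - 12y + 2y^2. Setting dATC/dy = −432/y^2 − 12 + 4y = 0 gives y = 6 (since 4·6^3 − 12·6^2 = 432).
min ATC = 432/6 + 42 − 12·6 + 2·6^2 = ¥114. That is the break-even price.
For ¥24 ≤ P < ¥114 the firm produces at a loss; below ¥24 it shuts down.

Shutdown price = ¥24; break-even price = ¥114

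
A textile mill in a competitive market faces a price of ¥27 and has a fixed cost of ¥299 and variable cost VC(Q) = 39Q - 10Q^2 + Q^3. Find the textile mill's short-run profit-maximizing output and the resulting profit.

AVC = 39 - 10Q + Q^2; min AVC = ¥14 at Q = 5. Since P = ¥27 ≥ min AVC, the firm produces.
With MC = 39 - 20Q + 3Q^2, P = MC on the upward-sloping part at Q* = 6.
TR = 27·6 = 162. TC = 299 + 90 = 389. Profit = 162 − 389 = -¥227.
By producing, the firm covers all variable cost plus ¥72 of fixed cost; shutting down would lose the full ¥299.

Profit = -¥227 at Q = 6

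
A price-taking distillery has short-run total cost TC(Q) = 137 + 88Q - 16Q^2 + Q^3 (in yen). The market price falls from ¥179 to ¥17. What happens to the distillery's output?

Output falls from 13 to 0 (the firm shuts down)

AVC = 88 - 16Q + Q^2, minimized at Q = 8 where min AVC = ¥24. MC = 88 - 32Q + 3Q^2.
At P = ¥179 ≥ min AVC, set P = MC on the rising branch: Q = 13.
At P = ¥17 < min AVC = ¥24, price no longer covers variable cost at any output, so the firm shuts down: Q = 0.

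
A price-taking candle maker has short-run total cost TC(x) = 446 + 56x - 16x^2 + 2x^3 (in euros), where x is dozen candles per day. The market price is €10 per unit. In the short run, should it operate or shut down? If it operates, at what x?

Strip out fixed cost: VC = 56x - 16x^2 + 2x^3. Then AVC = 56 - 16x + 2x^2 and MC = 56 - 32x + 6x^2.
The AVC parabola has its vertex at x = 16/4 = 4, where AVC = 56 - 16·4 + 2·4^2 = €24.
Since P = €10 < min AVC = €24, price fails to cover variable cost at any output.
Best response: produce nothing and absorb the €446 fixed cost.

Shut down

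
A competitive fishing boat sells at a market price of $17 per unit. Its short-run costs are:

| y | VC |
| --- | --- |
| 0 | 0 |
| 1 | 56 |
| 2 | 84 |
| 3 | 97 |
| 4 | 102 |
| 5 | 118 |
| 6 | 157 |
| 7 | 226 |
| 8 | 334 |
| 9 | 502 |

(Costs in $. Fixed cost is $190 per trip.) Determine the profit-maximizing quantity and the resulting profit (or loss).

Compute π = P·y − TC at each output: y=0: -190; y=1: -229; y=2: -240; y=3: -236; y=4: -224; y=5: -223; y=6: -245; y=7: -297; y=8: -388; y=9: -539.
Profit is highest at y = 0. Equivalently, the lowest AVC in the table is 118/5 ≈ $23.60 at y = 5, and P = $17 falls below it — price never covers variable cost, so the firm shuts down and loses only its fixed cost.

y = 0 (shut down); profit = -$190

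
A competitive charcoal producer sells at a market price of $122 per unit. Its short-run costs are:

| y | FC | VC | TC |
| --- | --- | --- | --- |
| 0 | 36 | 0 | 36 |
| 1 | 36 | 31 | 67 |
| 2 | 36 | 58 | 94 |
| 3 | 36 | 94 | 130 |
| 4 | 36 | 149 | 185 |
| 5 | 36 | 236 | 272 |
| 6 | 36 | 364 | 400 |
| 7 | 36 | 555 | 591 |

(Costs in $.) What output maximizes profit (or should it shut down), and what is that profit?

y = 5; profit = $338

Profit at each row (π = 122y − TC): y=0: -36; y=1: 55; y=2: 150; y=3: 236; y=4: 303; y=5: 338; y=6: 332; y=7: 263.
Profit is maximized at y = 5. AVC there is 236/5 = $47.20 ≤ P, so producing beats shutting down (which would give -$36).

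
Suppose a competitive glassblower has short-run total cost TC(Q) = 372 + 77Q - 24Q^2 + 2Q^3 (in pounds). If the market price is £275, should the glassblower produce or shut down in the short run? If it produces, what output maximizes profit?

Strip out fixed cost: VC = 77Q - 24Q^2 + 2Q^3. Then AVC = 77 - 24Q + 2Q^2 and MC = 77 - 48Q + 6Q^2.
The AVC parabola has its vertex at Q = 24/4 = 6, where AVC = 77 - 24·6 + 2·6^2 = £5.
P = £275 exceeds min AVC = £5, so the firm stays open.
Set P = MC: 275 = 77 - 48Q + 6Q^2 → -198 - 48Q + 6Q^2 = 0. The roots are Q = -3 and Q = 11; the profit-maximizing output is on the rising part of MC, so Q* = 11.
Check: AVC at Q = 11 is £55 ≤ P, so revenue covers variable cost.
Profit = P·Q − TC = 275·11 − 977 = £2048.

Produce at Q = 11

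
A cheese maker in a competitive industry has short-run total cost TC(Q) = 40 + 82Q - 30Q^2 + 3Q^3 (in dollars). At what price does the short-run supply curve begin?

The firm shuts down when price falls below the minimum of average variable cost. AVC = VC/Q = 82 - 30Q + 3Q^2.
At the minimum of AVC, MC = AVC. MC = 82 - 60Q + 9Q^2; setting MC = AVC gives 6Q^2 - 30Q = 0, so Q = 5. min AVC = 7.
For P < $7 the firm produces nothing.

$7 per unit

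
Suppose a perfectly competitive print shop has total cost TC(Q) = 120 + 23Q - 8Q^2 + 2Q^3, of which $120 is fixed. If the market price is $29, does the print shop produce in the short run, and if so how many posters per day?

Produce at Q = 3

Strip out fixed cost: VC = 23Q - 8Q^2 + 2Q^3. Then AVC = 23 - 8Q + 2Q^2 and MC = 23 - 16Q + 6Q^2.
The AVC parabola has its vertex at Q = 8/4 = 2, where AVC = 23 - 8·2 + 2·2^2 = $15.
Since P = $29 ≥ min AVC = $15, price covers variable cost and the firm should produce.
Set P = MC: 29 = 23 - 16Q + 6Q^2 → -6 - 16Q + 6Q^2 = 0. The roots are Q = -1/3 and Q = 3; the profit-maximizing output is on the rising part of MC, so Q* = 3.
Check: AVC at Q = 3 is $17 ≤ P, so revenue covers variable cost.
Profit = P·Q − TC = 29·3 − 171 = -$84, a loss, but smaller than the $120 fixed cost the firm would lose by shutting down.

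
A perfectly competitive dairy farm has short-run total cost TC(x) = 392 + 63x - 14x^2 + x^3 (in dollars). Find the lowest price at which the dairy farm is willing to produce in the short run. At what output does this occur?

$14 per unit, at x = 7

The firm shuts down when price falls below the minimum of average variable cost. AVC = VC/x = 63 - 14x + x^2.
dAVC/dx = -14 + 2x = 0 gives x = 7. min AVC = 63 - 14·7 + 7^2 = 14.
The firm shuts down for any P below $14.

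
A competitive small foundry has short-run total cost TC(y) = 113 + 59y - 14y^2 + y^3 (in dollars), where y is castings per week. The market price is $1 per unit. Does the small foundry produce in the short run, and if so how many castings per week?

Strip out fixed cost: VC = 59y - 14y^2 + y^3. Then AVC = 59 - 14y + y^2 and MC = 59 - 28y + 3y^2.
AVC is minimized where dAVC/dy = -14 + 2y = 0, at y = 7; min AVC = 59 - 14·7 + 7^2 = $10.
With P < min AVC ($1 < $10), every unit sold adds to the loss.
The firm minimizes its loss by shutting down and losing only its fixed cost of $113.

Shut down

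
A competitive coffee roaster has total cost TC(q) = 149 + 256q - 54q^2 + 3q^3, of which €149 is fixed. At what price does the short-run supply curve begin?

The firm shuts down when price falls below the minimum of average variable cost. AVC = VC/q = 256 - 54q + 3q^2.
At the minimum of AVC, MC = AVC. MC = 256 - 108q + 9q^2; setting MC = AVC gives 6q^2 - 54q = 0, so q = 9. min AVC = 13.
The firm shuts down for any P below €13.

€13 per unit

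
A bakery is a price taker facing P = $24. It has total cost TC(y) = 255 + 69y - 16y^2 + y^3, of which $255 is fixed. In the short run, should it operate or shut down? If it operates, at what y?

Produce at y = 9

Strip out fixed cost: VC = 69y - 16y^2 + y^3. Then AVC = 69 - 16y + y^2 and MC = 69 - 32y + 3y^2.
AVC is minimized where dAVC/dy = -16 + 2y = 0, at y = 8; min AVC = 69 - 16·8 + 8^2 = $5.
P = $24 exceeds min AVC = $5, so the firm stays open.
P = MC gives 45 - 32y + 3y^2 = 0, with roots 5/3 and 9. Take the larger (rising MC): y* = 9.
Check: AVC at y = 9 is $6 ≤ P, so revenue covers variable cost.
Profit = P·y − TC = 24·9 − 309 = -$93, a loss, but smaller than the $255 fixed cost the firm would lose by shutting down.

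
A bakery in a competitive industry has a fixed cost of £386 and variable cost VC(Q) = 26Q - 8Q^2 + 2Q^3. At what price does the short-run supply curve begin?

Short-run supply begins at min AVC. From VC = 26Q - 8Q^2 + 2Q^3, AVC = 26 - 8Q + 2Q^2.
dAVC/dQ = -8 + 4Q = 0 gives Q = 2. min AVC = 26 - 8·2 + 2·2^2 = 18.
So the shutdown price is £18.

£18 per unit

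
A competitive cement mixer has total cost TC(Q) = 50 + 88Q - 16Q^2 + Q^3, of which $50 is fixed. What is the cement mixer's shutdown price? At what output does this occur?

$24 per unit, at Q = 8

The firm shuts down when price falls below the minimum of average variable cost. AVC = VC/Q = 88 - 16Q + Q^2.
dAVC/dQ = -16 + 2Q = 0 gives Q = 8. min AVC = 88 - 16·8 + 8^2 = 24.
The firm shuts down for any P below $24.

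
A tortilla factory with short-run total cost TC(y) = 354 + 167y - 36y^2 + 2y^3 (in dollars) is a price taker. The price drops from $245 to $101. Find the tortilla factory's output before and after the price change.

AVC = 167 - 36y + 2y^2, minimized at y = 9 where min AVC = $5. MC = 167 - 72y + 6y^2.
At P = $245 ≥ min AVC, set P = MC on the rising branch: y = 13.
At P = $101 ≥ min AVC, set P = MC: y = 11. The firm stays open but cuts output.

Output falls from 13 to 11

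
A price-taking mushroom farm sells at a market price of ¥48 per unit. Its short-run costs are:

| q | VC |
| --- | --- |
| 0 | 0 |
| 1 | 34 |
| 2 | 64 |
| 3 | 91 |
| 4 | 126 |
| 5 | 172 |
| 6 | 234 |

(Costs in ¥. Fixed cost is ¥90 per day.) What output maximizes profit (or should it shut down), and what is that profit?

Tabulate TR − TC: q=0: -90; q=1: -76; q=2: -58; q=3: -37; q=4: -24; q=5: -22; q=6: -36.
Profit is maximized at q = 5. AVC there is 172/5 = ¥34.40 ≤ P, so producing beats shutting down (which would give -¥90).

q = 5; profit = -¥22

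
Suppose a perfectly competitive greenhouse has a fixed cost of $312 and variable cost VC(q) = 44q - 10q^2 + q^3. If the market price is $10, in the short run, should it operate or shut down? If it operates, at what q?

From TC, MC = TC'(q) = 44 - 20q + 3q^2 and AVC = VC/q = 44 - 10q + q^2.
AVC hits its minimum where MC = AVC, at q = 5, giving min AVC = 44 - 10·5 + 5^2 = $19.
P = $10 lies below min AVC = $19; no output level covers variable cost.
The firm minimizes its loss by shutting down and losing only its fixed cost of $312.

Shut down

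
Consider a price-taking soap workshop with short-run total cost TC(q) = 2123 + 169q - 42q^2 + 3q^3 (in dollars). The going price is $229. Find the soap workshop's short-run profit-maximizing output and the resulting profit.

AVC = 169 - 42q + 3q^2 has its minimum $22 at q = 7; price $229 clears that bar, so the firm operates.
With MC = 169 - 84q + 9q^2, P = MC on the upward-sloping part at q* = 10.
TR = 229·10 = 2290. TC = 2123 + 490 = 2613. Profit = 2290 − 2613 = -$323.
Shutting down would mean losing the fixed cost of $2123, so operating at a loss of $323 is better by $1800.

Profit = -$323 at q = 10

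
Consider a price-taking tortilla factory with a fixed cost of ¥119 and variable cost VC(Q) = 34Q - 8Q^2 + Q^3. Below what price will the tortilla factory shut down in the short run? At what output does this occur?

¥18 per unit, at Q = 4

The shutdown price is the minimum of AVC. VC = 34Q - 8Q^2 + Q^3, so AVC = 34 - 8Q + Q^2.
At the minimum of AVC, MC = AVC. MC = 34 - 16Q + 3Q^2; setting MC = AVC gives 2Q^2 - 8Q = 0, so Q = 4. min AVC = 18.
The firm shuts down for any P below ¥18.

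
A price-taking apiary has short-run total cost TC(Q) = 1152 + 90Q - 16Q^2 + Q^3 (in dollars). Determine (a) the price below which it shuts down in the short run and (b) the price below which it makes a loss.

Shutdown price = $26; break-even price = $138

AVC = 90 - 16Q + Q^2; minimized at Q = 8, giving min AVC = $26. That is the shutdown price.
ATC = 1152/Q + 90 - 16Q + Q^2. Setting dATC/dQ = −1152/Q^2 − 16 + 2Q = 0 gives Q = 12 (since 2·12^3 − 16·12^2 = 1152).
min ATC = 1152/12 + 90 − 16·12 + 12^2 = $138. That is the break-even price.
Between these two prices the firm operates at a loss; above $138 it earns a profit.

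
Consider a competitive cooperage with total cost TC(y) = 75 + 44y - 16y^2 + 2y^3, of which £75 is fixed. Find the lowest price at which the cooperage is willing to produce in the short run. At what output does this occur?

£12 per unit, at y = 4

The shutdown price is the minimum of AVC. VC = 44y - 16y^2 + 2y^3, so AVC = 44 - 16y + 2y^2.
At the minimum of AVC, MC = AVC. MC = 44 - 32y + 6y^2; setting MC = AVC gives 4y^2 - 16y = 0, so y = 4. min AVC = 12.
So the shutdown price is £12.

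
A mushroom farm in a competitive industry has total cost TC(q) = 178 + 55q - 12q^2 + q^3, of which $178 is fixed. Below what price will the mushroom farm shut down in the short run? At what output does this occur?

$19 per unit, at q = 6

Short-run supply begins at min AVC. From VC = 55q - 12q^2 + q^3, AVC = 55 - 12q + q^2.
dAVC/dq = -12 + 2q = 0 gives q = 6. min AVC = 55 - 12·6 + 6^2 = 19.
For P < $19 the firm produces nothing.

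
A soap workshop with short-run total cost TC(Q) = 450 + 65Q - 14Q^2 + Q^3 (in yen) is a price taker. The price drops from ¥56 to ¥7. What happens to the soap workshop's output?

AVC = 65 - 14Q + Q^2, minimized at Q = 7 where min AVC = ¥16. MC = 65 - 28Q + 3Q^2.
With P = ¥56 above the shutdown price, P = MC gives Q = 9.
At P = ¥7 < min AVC = ¥16, price no longer covers variable cost at any output, so the firm shuts down: Q = 0.

Output falls from 9 to 0 (the firm shuts down)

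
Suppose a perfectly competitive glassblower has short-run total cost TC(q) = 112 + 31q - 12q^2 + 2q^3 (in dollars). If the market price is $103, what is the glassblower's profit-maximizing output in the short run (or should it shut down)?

From TC, MC = TC'(q) = 31 - 24q + 6q^2 and AVC = VC/q = 31 - 12q + 2q^2.
The AVC parabola has its vertex at q = 12/4 = 3, where AVC = 31 - 12·3 + 2·3^2 = $13.
P = $103 exceeds min AVC = $13, so the firm stays open.
Set P = MC: 103 = 31 - 24q + 6q^2 → -72 - 24q + 6q^2 = 0. The roots are q = -2 and q = 6; the profit-maximizing output is on the rising part of MC, so q* = 6.
Check: AVC at q = 6 is $31 ≤ P, so revenue covers variable cost.
Profit = P·q − TC = 103·6 − 298 = $320.

Produce at q = 6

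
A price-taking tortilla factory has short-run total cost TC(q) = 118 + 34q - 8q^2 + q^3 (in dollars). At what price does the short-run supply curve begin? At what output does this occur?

$18 per unit, at q = 4

The firm shuts down when price falls below the minimum of average variable cost. AVC = VC/q = 34 - 8q + q^2.
dAVC/dq = -8 + 2q = 0 gives q = 4. min AVC = 34 - 8·4 + 4^2 = 18.
For P < $18 the firm produces nothing.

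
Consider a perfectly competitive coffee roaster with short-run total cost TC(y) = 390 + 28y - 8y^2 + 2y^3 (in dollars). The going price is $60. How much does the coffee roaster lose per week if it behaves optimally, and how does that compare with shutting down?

AVC = 28 - 8y + 2y^2; min AVC = $20 at y = 2. Since P = $60 ≥ min AVC, the firm produces.
With MC = 28 - 16y + 6y^2, P = MC on the upward-sloping part at y* = 4.
TR = 60·4 = 240. TC = 390 + 112 = 502. Profit = 240 − 502 = -$262.
Shutting down would mean losing the fixed cost of $390, so operating at a loss of $262 is better by $128.

Profit = -$262 at y = 4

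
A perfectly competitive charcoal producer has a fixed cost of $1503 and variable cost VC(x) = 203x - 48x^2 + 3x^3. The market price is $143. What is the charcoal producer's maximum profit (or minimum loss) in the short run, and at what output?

AVC = 203 - 48x + 3x^2; min AVC = $11 at x = 8. Since P = $143 ≥ min AVC, the firm produces.
MC = 203 - 96x + 9x^2. Setting P = MC and taking the root on the rising branch gives x* = 10.
TR = 143·10 = 1430. TC = 1503 + 230 = 1733. Profit = 1430 − 1733 = -$303.
By producing, the firm covers all variable cost plus $1200 of fixed cost; shutting down would lose the full $1503.

Profit = -$303 at x = 10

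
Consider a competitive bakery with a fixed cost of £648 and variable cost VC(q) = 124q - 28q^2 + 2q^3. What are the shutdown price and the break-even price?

Shutdown price = £26; break-even price = £106

AVC = 124 - 28q + 2q^2; minimized at q = 7, giving min AVC = £26. That is the shutdown price.
ATC = 648/q + 124 - 28q + 2q^2. Setting dATC/dq = −648/q^2 − 28 + 4q = 0 gives q = 9 (since 4·9^3 − 28·9^2 = 648).
min ATC = 648/9 + 124 − 28·9 + 2·9^2 = £106. That is the break-even price.
For £26 ≤ P < £106 the firm produces at a loss; below £26 it shuts down.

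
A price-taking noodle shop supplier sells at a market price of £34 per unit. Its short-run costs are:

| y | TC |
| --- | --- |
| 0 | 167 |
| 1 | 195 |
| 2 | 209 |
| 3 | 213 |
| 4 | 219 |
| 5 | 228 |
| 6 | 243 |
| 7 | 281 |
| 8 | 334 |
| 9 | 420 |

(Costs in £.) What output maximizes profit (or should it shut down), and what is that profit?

Tabulate TR − TC: y=0: -167; y=1: -161; y=2: -141; y=3: -111; y=4: -83; y=5: -58; y=6: -39; y=7: -43; y=8: -62; y=9: -114.
Profit is maximized at y = 6. AVC there is 76/6 = £12.67 ≤ P, so producing beats shutting down (which would give -£167).

y = 6; profit = -£39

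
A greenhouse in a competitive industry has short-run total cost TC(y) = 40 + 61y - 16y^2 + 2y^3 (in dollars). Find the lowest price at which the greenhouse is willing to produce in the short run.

$29 per unit

The shutdown price is the minimum of AVC. VC = 61y - 16y^2 + 2y^3, so AVC = 61 - 16y + 2y^2.
dAVC/dy = -16 + 4y = 0 gives y = 4. min AVC = 61 - 16·4 + 2·4^2 = 29.
The firm shuts down for any P below $29.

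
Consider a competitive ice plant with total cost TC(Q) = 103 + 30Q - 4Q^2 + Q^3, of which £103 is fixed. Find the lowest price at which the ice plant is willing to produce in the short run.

The shutdown price is the minimum of AVC. VC = 30Q - 4Q^2 + Q^3, so AVC = 30 - 4Q + Q^2.
dAVC/dQ = -4 + 2Q = 0 gives Q = 2. min AVC = 30 - 4·2 + 2^2 = 26.
The firm shuts down for any P below £26.

£26 per unit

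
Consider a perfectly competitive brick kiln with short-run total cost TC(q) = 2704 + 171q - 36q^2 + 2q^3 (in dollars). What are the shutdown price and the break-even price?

AVC = 171 - 36q + 2q^2; minimized at q = 9, giving min AVC = $9. That is the shutdown price.
ATC = 2704/q + 171 - 36q + 2q^2. Setting dATC/dq = −2704/q^2 − 36 + 4q = 0 gives q = 13 (since 4·13^3 − 36·13^2 = 2704).
min ATC = 2704/13 + 171 − 36·13 + 2·13^2 = $249. That is the break-even price.
Between these two prices the firm operates at a loss; above $249 it earns a profit.

Shutdown price = $9; break-even price = $249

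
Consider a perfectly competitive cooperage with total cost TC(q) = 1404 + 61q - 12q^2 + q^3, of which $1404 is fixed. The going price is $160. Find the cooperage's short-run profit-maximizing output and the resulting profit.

Profit = -$194 at q = 11

AVC = 61 - 12q + q^2; min AVC = $25 at q = 6. Since P = $160 ≥ min AVC, the firm produces.
MC = 61 - 24q + 3q^2. Setting P = MC and taking the root on the rising branch gives q* = 11.
TR = 160·11 = 1760. TC = 1404 + 550 = 1954. Profit = 1760 − 1954 = -$194.
That loss of $194 beats the $1404 the firm would lose by shutting down; producing recovers $1210 of fixed cost.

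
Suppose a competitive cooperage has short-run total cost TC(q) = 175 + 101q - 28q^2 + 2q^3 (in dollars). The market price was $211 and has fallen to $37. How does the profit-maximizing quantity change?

MC = 101 - 56q + 6q^2; the shutdown threshold is min AVC = $3 (at q = 7).
At P = $211 ≥ min AVC, set P = MC on the rising branch: q = 11.
At P = $37 ≥ min AVC, set P = MC: q = 8. The firm stays open but cuts output.

Output falls from 11 to 8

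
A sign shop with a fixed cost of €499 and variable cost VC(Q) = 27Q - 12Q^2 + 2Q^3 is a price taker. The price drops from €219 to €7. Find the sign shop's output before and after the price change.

MC = 27 - 24Q + 6Q^2; the shutdown threshold is min AVC = €9 (at Q = 3).
At P = €219 ≥ min AVC, set P = MC on the rising branch: Q = 8.
At P = €7 < min AVC = €9, price no longer covers variable cost at any output, so the firm shuts down: Q = 0.

Output falls from 8 to 0 (the firm shuts down)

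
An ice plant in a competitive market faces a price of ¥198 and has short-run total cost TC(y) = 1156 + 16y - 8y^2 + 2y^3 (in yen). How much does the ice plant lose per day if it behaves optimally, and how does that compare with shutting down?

AVC = 16 - 8y + 2y^2 has its minimum ¥8 at y = 2; price ¥198 clears that bar, so the firm operates.
With MC = 16 - 16y + 6y^2, P = MC on the upward-sloping part at y* = 7.
TR = 198·7 = 1386. TC = 1156 + 406 = 1562. Profit = 1386 − 1562 = -¥176.
By producing, the firm covers all variable cost plus ¥980 of fixed cost; shutting down would lose the full ¥1156.

Profit = -¥176 at y = 7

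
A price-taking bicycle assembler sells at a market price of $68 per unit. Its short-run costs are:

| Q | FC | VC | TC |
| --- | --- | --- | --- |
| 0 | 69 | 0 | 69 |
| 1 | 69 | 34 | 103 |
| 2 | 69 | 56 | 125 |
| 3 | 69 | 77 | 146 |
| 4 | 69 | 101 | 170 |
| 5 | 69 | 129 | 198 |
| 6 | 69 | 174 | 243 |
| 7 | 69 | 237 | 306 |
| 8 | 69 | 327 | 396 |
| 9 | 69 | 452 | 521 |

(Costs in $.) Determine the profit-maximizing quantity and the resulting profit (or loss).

Q = 7; profit = $170

Compute π = P·Q − TC at each output: Q=0: -69; Q=1: -35; Q=2: 11; Q=3: 58; Q=4: 102; Q=5: 142; Q=6: 165; Q=7: 170; Q=8: 148; Q=9: 91.
Profit is maximized at Q = 7. AVC there is 237/7 = $33.86 ≤ P, so producing beats shutting down (which would give -$69).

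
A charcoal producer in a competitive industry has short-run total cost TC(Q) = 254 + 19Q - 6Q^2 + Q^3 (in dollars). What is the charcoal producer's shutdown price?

$10 per unit

The shutdown price is the minimum of AVC. VC = 19Q - 6Q^2 + Q^3, so AVC = 19 - 6Q + Q^2.
At the minimum of AVC, MC = AVC. MC = 19 - 12Q + 3Q^2; setting MC = AVC gives 2Q^2 - 6Q = 0, so Q = 3. min AVC = 10.
So the shutdown price is $10.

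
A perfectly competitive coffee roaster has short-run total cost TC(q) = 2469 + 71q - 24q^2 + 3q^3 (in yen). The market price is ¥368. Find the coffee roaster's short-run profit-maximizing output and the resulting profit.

AVC = 71 - 24q + 3q^2 has its minimum ¥23 at q = 4; price ¥368 clears that bar, so the firm operates.
MC = 71 - 48q + 9q^2. Setting P = MC and taking the root on the rising branch gives q* = 9.
TR = 368·9 = 3312. TC = 2469 + 882 = 3351. Profit = 3312 − 3351 = -¥39.
That loss of ¥39 beats the ¥2469 the firm would lose by shutting down; producing recovers ¥2430 of fixed cost.

Profit = -¥39 at q = 9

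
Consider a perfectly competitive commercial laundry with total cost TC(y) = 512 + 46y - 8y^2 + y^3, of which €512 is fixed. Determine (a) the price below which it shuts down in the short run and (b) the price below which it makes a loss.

Shutdown price = €30; break-even price = €110

AVC = 46 - 8y + y^2; minimized at y = 4, giving min AVC = €30. That is the shutdown price.
ATC = 512/y + 46 - 8y + y^2. Setting dATC/dy = −512/y^2 − 8 + 2y = 0 gives y = 8 (since 2·8^3 − 8·8^2 = 512).
min ATC = 512/8 + 46 − 8·8 + 8^2 = €110. That is the break-even price.
Between these two prices the firm operates at a loss; above €110 it earns a profit.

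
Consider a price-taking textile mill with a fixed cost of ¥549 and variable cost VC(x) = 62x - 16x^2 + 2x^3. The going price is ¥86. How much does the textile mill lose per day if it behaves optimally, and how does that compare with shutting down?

AVC = 62 - 16x + 2x^2; min AVC = ¥30 at x = 4. Since P = ¥86 ≥ min AVC, the firm produces.
With MC = 62 - 32x + 6x^2, P = MC on the upward-sloping part at x* = 6.
TR = 86·6 = 516. TC = 549 + 228 = 777. Profit = 516 − 777 = -¥261.
That loss of ¥261 beats the ¥549 the firm would lose by shutting down; producing recovers ¥288 of fixed cost.

Profit = -¥261 at x = 6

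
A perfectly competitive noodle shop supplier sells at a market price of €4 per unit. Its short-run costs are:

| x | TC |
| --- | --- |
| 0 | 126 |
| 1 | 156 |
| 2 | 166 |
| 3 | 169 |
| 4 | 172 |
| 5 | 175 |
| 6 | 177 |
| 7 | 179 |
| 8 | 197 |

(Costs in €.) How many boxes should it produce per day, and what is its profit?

Profit at each row (π = 4x − TC): x=0: -126; x=1: -152; x=2: -158; x=3: -157; x=4: -156; x=5: -155; x=6: -153; x=7: -151; x=8: -165.
Profit is highest at x = 0. Equivalently, the lowest AVC in the table is 53/7 ≈ €7.57 at x = 7, and P = €4 falls below it — price never covers variable cost, so the firm shuts down and loses only its fixed cost.

x = 0 (shut down); profit = -€126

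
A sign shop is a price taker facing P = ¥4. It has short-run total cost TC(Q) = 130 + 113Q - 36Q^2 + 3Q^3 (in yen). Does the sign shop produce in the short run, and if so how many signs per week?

Shut down

From TC, MC = TC'(Q) = 113 - 72Q + 9Q^2 and AVC = VC/Q = 113 - 36Q + 3Q^2.
AVC hits its minimum where MC = AVC, at Q = 6, giving min AVC = 113 - 36·6 + 3·6^2 = ¥5.
Since P = ¥4 < min AVC = ¥5, price fails to cover variable cost at any output.
Best response: produce nothing and absorb the ¥130 fixed cost.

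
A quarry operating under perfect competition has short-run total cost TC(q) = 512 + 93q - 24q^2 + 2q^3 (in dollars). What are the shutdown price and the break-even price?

Shutdown price = $21; break-even price = $93

Shutdown price = min AVC. AVC = 93 - 24q + 2q^2, with vertex at q = 6 and minimum $21.
ATC = 512/q + 93 - 24q + 2q^2. Setting dATC/dq = −512/q^2 − 24 + 4q = 0 gives q = 8 (since 4·8^3 − 24·8^2 = 512).
min ATC = 512/8 + 93 − 24·8 + 2·8^2 = $93. That is the break-even price.
For $21 ≤ P < $93 the firm produces at a loss; below $21 it shuts down.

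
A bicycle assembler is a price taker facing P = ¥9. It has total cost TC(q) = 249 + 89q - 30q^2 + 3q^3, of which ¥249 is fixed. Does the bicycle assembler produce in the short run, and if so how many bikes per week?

Shut down

From TC, MC = TC'(q) = 89 - 60q + 9q^2 and AVC = VC/q = 89 - 30q + 3q^2.
AVC hits its minimum where MC = AVC, at q = 5, giving min AVC = 89 - 30·5 + 3·5^2 = ¥14.
Since P = ¥9 < min AVC = ¥14, price fails to cover variable cost at any output.
Shutting down limits the loss to fixed cost, ¥249.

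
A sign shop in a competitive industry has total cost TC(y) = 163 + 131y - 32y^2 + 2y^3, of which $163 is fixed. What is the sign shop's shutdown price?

Short-run supply begins at min AVC. From VC = 131y - 32y^2 + 2y^3, AVC = 131 - 32y + 2y^2.
dAVC/dy = -32 + 4y = 0 gives y = 8. min AVC = 131 - 32·8 + 2·8^2 = 3.
So the shutdown price is $3.

$3 per unit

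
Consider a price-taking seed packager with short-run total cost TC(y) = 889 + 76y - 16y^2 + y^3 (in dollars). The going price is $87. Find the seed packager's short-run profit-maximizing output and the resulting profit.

Profit = -$163 at y = 11

AVC = 76 - 16y + y^2 has its minimum $12 at y = 8; price $87 clears that bar, so the firm operates.
MC = 76 - 32y + 3y^2. Setting P = MC and taking the root on the rising branch gives y* = 11.
TR = 87·11 = 957. TC = 889 + 231 = 1120. Profit = 957 − 1120 = -$163.
Shutting down would mean losing the fixed cost of $889, so operating at a loss of $163 is better by $726.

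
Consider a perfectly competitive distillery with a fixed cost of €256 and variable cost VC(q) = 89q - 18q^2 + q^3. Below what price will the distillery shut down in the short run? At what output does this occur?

The firm shuts down when price falls below the minimum of average variable cost. AVC = VC/q = 89 - 18q + q^2.
At the minimum of AVC, MC = AVC. MC = 89 - 36q + 3q^2; setting MC = AVC gives 2q^2 - 18q = 0, so q = 9. min AVC = 8.
So the shutdown price is €8.

€8 per unit, at q = 9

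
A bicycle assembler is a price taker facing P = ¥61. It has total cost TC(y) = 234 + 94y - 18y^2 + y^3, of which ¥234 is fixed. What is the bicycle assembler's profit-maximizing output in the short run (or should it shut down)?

Produce at y = 11

Strip out fixed cost: VC = 94y - 18y^2 + y^3. Then AVC = 94 - 18y + y^2 and MC = 94 - 36y + 3y^2.
AVC is minimized where dAVC/dy = -18 + 2y = 0, at y = 9; min AVC = 94 - 18·9 + 9^2 = ¥13.
P = ¥61 exceeds min AVC = ¥13, so the firm stays open.
P = MC gives 33 - 36y + 3y^2 = 0, with roots 1 and 11. Take the larger (rising MC): y* = 11.
Check: AVC at y = 11 is ¥17 ≤ P, so revenue covers variable cost.
Profit = P·y − TC = 61·11 − 421 = ¥250.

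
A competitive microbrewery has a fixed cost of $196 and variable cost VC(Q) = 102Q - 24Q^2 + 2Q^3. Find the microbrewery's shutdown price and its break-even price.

AVC = 102 - 24Q + 2Q^2; minimized at Q = 6, giving min AVC = $30. That is the shutdown price.
ATC = 196/Q + 102 - 24Q + 2Q^2. Setting dATC/dQ = −196/Q^2 − 24 + 4Q = 0 gives Q = 7 (since 4·7^3 − 24·7^2 = 196).
min ATC = 196/7 + 102 − 24·7 + 2·7^2 = $60. That is the break-even price.
Between these two prices the firm operates at a loss; above $60 it earns a profit.

Shutdown price = $30; break-even price = $60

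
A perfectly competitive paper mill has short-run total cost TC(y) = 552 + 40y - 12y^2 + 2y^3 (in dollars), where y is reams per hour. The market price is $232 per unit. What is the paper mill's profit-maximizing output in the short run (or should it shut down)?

Variable cost is VC = 40y - 12y^2 + 2y^3, so AVC = VC/y = 40 - 12y + 2y^2 and MC = dTC/dy = 40 - 24y + 6y^2.
AVC hits its minimum where MC = AVC, at y = 3, giving min AVC = 40 - 12·3 + 2·3^2 = $22.
Since P = $232 ≥ min AVC = $22, price covers variable cost and the firm should produce.
Set P = MC: 232 = 40 - 24y + 6y^2 → -192 - 24y + 6y^2 = 0. The roots are y = -4 and y = 8; the profit-maximizing output is on the rising part of MC, so y* = 8.
Check: AVC at y = 8 is $72 ≤ P, so revenue covers variable cost.
Profit = P·y − TC = 232·8 − 1128 = $728.

Produce at y = 8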